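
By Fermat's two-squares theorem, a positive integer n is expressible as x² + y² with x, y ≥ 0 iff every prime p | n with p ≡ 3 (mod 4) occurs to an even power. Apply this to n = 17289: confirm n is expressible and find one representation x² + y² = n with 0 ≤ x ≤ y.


Step 1: Factor n = 17289 = 3^2 · 17 · 113.
Step 2: Check the mod-4 condition on each prime factor: 3 ≡ 3 (mod 4), exponent 2 (must be even); 17 ≡ 1 (mod 4), exponent 1; 113 ≡ 1 (mod 4), exponent 1.
All primes ≡ 3 (mod 4) appear to even exponent (or don't appear), so by the two-squares theorem n IS expressible as a sum of two squares.
Step 3: Build a representation. Group n = k² · m with k = 3 and m = 17 · 113 = 1921 (a product of primes ≡ 1 (mod 4)); a representation of m scales to one of n via (k·x)² + (k·y)² = k²(x² + y²). Each prime p ≡ 1 (mod 4) is itself a sum of two squares; find a² by testing p − a² for a perfect square:
  17: 17 − 1² = 16 = 4² ⇒ 17 = 1² + 4².
  113: 113 − 1² = 112, 113 − 2² = 109, 113 − 3² = 104, 113 − 4² = 97, 113 − 5² = 88, 113 − 6² = 77, 113 − 7² = 64 = 8² ⇒ 113 = 7² + 8².
  Combine using the Brahmagupta–Fibonacci identity (a² + b²)(c² + d²) = (ac − bd)² + (ad + bc)² = (ac + bd)² + (ad − bc)²:
  17 · 113 = 1921: from (1² + 4²)(7² + 8²), take (1·7 − 4·8, 1·8 + 4·7) = (7 − 32, 8 + 28) = (-25, 36); dropping signs (only squares matter) gives (25, 36); check 25² + 36² = 625 + 1296 = 1921 ✓.
  Scale by k = 3: (3·25, 3·36) = (75, 108).
Step 4: Order so x ≤ y and verify: 75² + 108² = 5625 + 11664 = 17289 = n. ✓

n = 17289 = 75² + 108² (one valid representation with x ≤ y).


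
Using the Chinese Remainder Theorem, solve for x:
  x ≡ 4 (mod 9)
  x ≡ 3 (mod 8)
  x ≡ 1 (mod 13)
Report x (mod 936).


Moduli 9, 8, 13 are pairwise coprime; by CRT there is a unique solution modulo M = 9 · 8 · 13 = 936.
Solve pairwise, accumulating the modulus:
  Start with x ≡ 4 (mod 9).
  Combine with x ≡ 3 (mod 8): since gcd(9, 8) = 1, we get a unique residue mod 72.
    Write x = 4 + 9·t and substitute into x ≡ 3 (mod 8): 9·t ≡ 3 − 4 = -1 (mod 8).
    Reduce coefficients mod 8: 1·t ≡ 7 (mod 8).
    So t ≡ 7 (mod 8).
    Then x = 4 + 9·7 = 67, valid modulo lcm(9, 8) = 72: x ≡ 67 (mod 72).
  Combine with x ≡ 1 (mod 13): since gcd(72, 13) = 1, we get a unique residue mod 936.
    Write x = 67 + 72·t and substitute into x ≡ 1 (mod 13): 72·t ≡ 1 − 67 = -66 (mod 13).
    Reduce coefficients mod 13: 7·t ≡ 12 (mod 13).
    The inverse of 7 mod 13 is 2 (since 7·2 = 14 = 1·13 + 1), so t ≡ 2·12 = 24 ≡ 11 (mod 13).
    Then x = 67 + 72·11 = 859, valid modulo lcm(72, 13) = 936: x ≡ 859 (mod 936).
Verify: 859 mod 9 = 4 ✓, 859 mod 8 = 3 ✓, 859 mod 13 = 1 ✓.

x ≡ 859 (mod 936).


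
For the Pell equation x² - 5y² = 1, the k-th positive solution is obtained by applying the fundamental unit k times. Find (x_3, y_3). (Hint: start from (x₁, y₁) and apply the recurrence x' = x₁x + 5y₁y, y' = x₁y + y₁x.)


Step 1: Find the fundamental solution (x₁, y₁) of x² - 5y² = 1.
  Expand √5 as a continued fraction. a₀ = ⌊√5⌋ = 2; iterate m_{k+1} = d_k·a_k − m_k, d_{k+1} = (5 − m_{k+1}²)/d_k, a_{k+1} = ⌊(a₀ + m_{k+1})/d_{k+1}⌋ (starting m₀ = 0, d₀ = 1), with convergents p_k = a_k·p_{k-1} + p_{k-2}, q_k = a_k·q_{k-1} + q_{k-2} (p₋₁ = 1, q₋₁ = 0):
  k = 0: a₀ = 2; p₀/q₀ = 2/1; p₀² − 5·q₀² = 4 − 5 = -1.
  k = 1: m = 2, d = 1, a = ⌊(2 + 2)/1⌋ = 4; p/q = (4·2 + 1)/(4·1 + 0) = 9/4; p² − 5·q² = 81 − 80 = 1.
  The first convergent with p² − 5·q² = 1 gives the fundamental solution (x₁, y₁) = (9, 4).
Step 2: Apply the recurrence (x_{n+1}, y_{n+1}) = (x₁x_n + 5y₁y_n, x₁y_n + y₁x_n) repeatedly.
  From (x_1, y_1) = (9, 4): x_2 = 9·9 + 5·4·4 = 161; y_2 = 9·4 + 4·9 = 72.
  From (x_2, y_2) = (161, 72): x_3 = 9·161 + 5·4·72 = 2889; y_3 = 9·72 + 4·161 = 1292.
Step 3: Verify x_3² - 5·y_3² = 8346321 - 8346320 = 1 (should be 1). ✓

(x_1, y_1) = (9, 4); (x_3, y_3) = (2889, 1292).


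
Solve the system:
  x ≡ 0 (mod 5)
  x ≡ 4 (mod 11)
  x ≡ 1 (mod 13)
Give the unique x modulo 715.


Moduli 5, 11, 13 are pairwise coprime; by CRT there is a unique solution modulo M = 5 · 11 · 13 = 715.
Solve pairwise, accumulating the modulus:
  Start with x ≡ 0 (mod 5).
  Combine with x ≡ 4 (mod 11): since gcd(5, 11) = 1, we get a unique residue mod 55.
    Write x = 0 + 5·t and substitute into x ≡ 4 (mod 11): 5·t ≡ 4 − 0 = 4 (mod 11).
    The inverse of 5 mod 11 is 9 (since 5·9 = 45 = 4·11 + 1), so t ≡ 9·4 = 36 ≡ 3 (mod 11).
    Then x = 0 + 5·3 = 15, valid modulo lcm(5, 11) = 55: x ≡ 15 (mod 55).
  Combine with x ≡ 1 (mod 13): since gcd(55, 13) = 1, we get a unique residue mod 715.
    Write x = 15 + 55·t and substitute into x ≡ 1 (mod 13): 55·t ≡ 1 − 15 = -14 (mod 13).
    Reduce coefficients mod 13: 3·t ≡ 12 (mod 13).
    The inverse of 3 mod 13 is 9 (since 3·9 = 27 = 2·13 + 1), so t ≡ 9·12 = 108 ≡ 4 (mod 13).
    Then x = 15 + 55·4 = 235, valid modulo lcm(55, 13) = 715: x ≡ 235 (mod 715).
Verify: 235 mod 5 = 0 ✓, 235 mod 11 = 4 ✓, 235 mod 13 = 1 ✓.

x ≡ 235 (mod 715).


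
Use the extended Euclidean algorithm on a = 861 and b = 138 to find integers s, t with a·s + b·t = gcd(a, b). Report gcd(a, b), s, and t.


Euclidean algorithm on (861, 138) — divide until remainder is 0:
  861 = 6 · 138 + 33
  138 = 4 · 33 + 6
  33 = 5 · 6 + 3
  6 = 2 · 3 + 0
gcd(861, 138) = 3.
Track Bezout coefficients alongside the remainders: start with r₀ = 861 = a·1 + b·0 (s = 1, t = 0) and r₁ = 138 = a·0 + b·1 (s = 0, t = 1); each new remainder r_{k+1} = r_{k-1} − q_k·r_k inherits s_{k+1} = s_{k-1} − q_k·s_k, t_{k+1} = t_{k-1} − q_k·t_k, so r_k = a·s_k + b·t_k at every step:
  q = 6: r = 33, s = 1 − 6·0 = 1, t = 0 − 6·1 = -6  (check: 861·1 + 138·(-6) = 33)
  q = 4: r = 6, s = 0 − 4·1 = -4, t = 1 − 4·(-6) = 25  (check: 861·(-4) + 138·25 = 6)
  q = 5: r = 3, s = 1 − 5·(-4) = 21, t = -6 − 5·25 = -131  (check: 861·21 + 138·(-131) = 3)
The row with r = 3 (the gcd) gives the Bezout coefficients s = 21, t = -131.
Result: 861 · (21) + 138 · (-131) = 3.

gcd(861, 138) = 3; s = 21, t = -131 (check: 861·21 + 138·(-131) = 3).


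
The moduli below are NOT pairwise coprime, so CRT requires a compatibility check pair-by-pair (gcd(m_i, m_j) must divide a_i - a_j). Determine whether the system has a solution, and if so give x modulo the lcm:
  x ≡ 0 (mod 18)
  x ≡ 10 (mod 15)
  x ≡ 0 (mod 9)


Moduli 18, 15, 9 are not pairwise coprime, so CRT works modulo lcm(m_i) when all pairwise compatibility conditions hold.
Pairwise compatibility: gcd(m_i, m_j) must divide a_i - a_j for every pair.
Merge one congruence at a time:
  Start: x ≡ 0 (mod 18).
  Combine with x ≡ 10 (mod 15): gcd(18, 15) = 3, and 10 - 0 = 10 is NOT divisible by 3.
    ⇒ system is inconsistent (no integer solution).

No solution (the system is inconsistent).


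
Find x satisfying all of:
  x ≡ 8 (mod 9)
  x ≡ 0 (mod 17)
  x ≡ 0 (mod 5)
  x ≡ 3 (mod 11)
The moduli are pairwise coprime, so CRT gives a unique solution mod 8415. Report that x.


Product of moduli M = 9 · 17 · 5 · 11 = 8415.
Merge one congruence at a time:
  Start: x ≡ 8 (mod 9).
  Combine with x ≡ 0 (mod 17); new modulus lcm = 153.
    Write x = 8 + 9·t and substitute into x ≡ 0 (mod 17): 9·t ≡ 0 − 8 = -8 (mod 17).
    Reduce coefficients mod 17: 9·t ≡ 9 (mod 17).
    The inverse of 9 mod 17 is 2 (since 9·2 = 18 = 1·17 + 1), so t ≡ 2·9 = 18 ≡ 1 (mod 17).
    Then x = 8 + 9·1 = 17, valid modulo lcm(9, 17) = 153: x ≡ 17 (mod 153).
  Combine with x ≡ 0 (mod 5); new modulus lcm = 765.
    Write x = 17 + 153·t and substitute into x ≡ 0 (mod 5): 153·t ≡ 0 − 17 = -17 (mod 5).
    Reduce coefficients mod 5: 3·t ≡ 3 (mod 5).
    The inverse of 3 mod 5 is 2 (since 3·2 = 6 = 1·5 + 1), so t ≡ 2·3 = 6 ≡ 1 (mod 5).
    Then x = 17 + 153·1 = 170, valid modulo lcm(153, 5) = 765: x ≡ 170 (mod 765).
  Combine with x ≡ 3 (mod 11); new modulus lcm = 8415.
    Write x = 170 + 765·t and substitute into x ≡ 3 (mod 11): 765·t ≡ 3 − 170 = -167 (mod 11).
    Reduce coefficients mod 11: 6·t ≡ 9 (mod 11).
    The inverse of 6 mod 11 is 2 (since 6·2 = 12 = 1·11 + 1), so t ≡ 2·9 = 18 ≡ 7 (mod 11).
    Then x = 170 + 765·7 = 5525, valid modulo lcm(765, 11) = 8415: x ≡ 5525 (mod 8415).
Verify against each original: 5525 mod 9 = 8, 5525 mod 17 = 0, 5525 mod 5 = 0, 5525 mod 11 = 3.

x ≡ 5525 (mod 8415).


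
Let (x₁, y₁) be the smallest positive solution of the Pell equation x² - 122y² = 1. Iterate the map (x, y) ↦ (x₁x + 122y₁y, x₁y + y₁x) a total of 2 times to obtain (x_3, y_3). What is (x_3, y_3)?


Step 1: Find the fundamental solution (x₁, y₁) of x² - 122y² = 1.
  Expand √122 as a continued fraction. a₀ = ⌊√122⌋ = 11; iterate m_{k+1} = d_k·a_k − m_k, d_{k+1} = (122 − m_{k+1}²)/d_k, a_{k+1} = ⌊(a₀ + m_{k+1})/d_{k+1}⌋ (starting m₀ = 0, d₀ = 1), with convergents p_k = a_k·p_{k-1} + p_{k-2}, q_k = a_k·q_{k-1} + q_{k-2} (p₋₁ = 1, q₋₁ = 0):
  k = 0: a₀ = 11; p₀/q₀ = 11/1; p₀² − 122·q₀² = 121 − 122 = -1.
  k = 1: m = 11, d = 1, a = ⌊(11 + 11)/1⌋ = 22; p/q = (22·11 + 1)/(22·1 + 0) = 243/22; p² − 122·q² = 59049 − 59048 = 1.
  The first convergent with p² − 122·q² = 1 gives the fundamental solution (x₁, y₁) = (243, 22).
Step 2: Apply the recurrence (x_{n+1}, y_{n+1}) = (x₁x_n + 122y₁y_n, x₁y_n + y₁x_n) repeatedly.
  From (x_1, y_1) = (243, 22): x_2 = 243·243 + 122·22·22 = 118097; y_2 = 243·22 + 22·243 = 10692.
  From (x_2, y_2) = (118097, 10692): x_3 = 243·118097 + 122·22·10692 = 57394899; y_3 = 243·10692 + 22·118097 = 5196290.
Step 3: Verify x_3² - 122·y_3² = 3294174431220201 - 3294174431220200 = 1 (should be 1). ✓

(x_1, y_1) = (243, 22); (x_3, y_3) = (57394899, 5196290).


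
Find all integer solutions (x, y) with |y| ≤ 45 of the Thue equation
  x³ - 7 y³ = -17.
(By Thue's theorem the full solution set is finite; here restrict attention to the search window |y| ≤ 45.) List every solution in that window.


The equation is x³ - 7y³ = -17. For fixed y, x³ = 7·y³ − 17, so a solution requires the RHS to be a perfect cube.
Strategy: iterate y from -45 to 45, compute RHS = 7·y³ − 17, and check whether it is a (positive or negative) perfect cube.
Check small values of y:
  y = 0: RHS = -17 is not a perfect cube.
  y = 1: RHS = -10 is not a perfect cube.
  y = -1: RHS = -24 is not a perfect cube.
  y = 2: RHS = 39 is not a perfect cube.
  y = -2: RHS = -73 is not a perfect cube.
  y = 3: RHS = 172 is not a perfect cube.
  y = -3: RHS = -206 is not a perfect cube.
Continuing the search up to |y| = 45 finds no solutions either.
No (x, y) in the scanned range satisfies the equation.

No integer solutions with |y| ≤ 45.


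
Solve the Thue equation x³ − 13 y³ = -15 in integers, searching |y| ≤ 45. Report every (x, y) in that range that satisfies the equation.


The equation is x³ - 13y³ = -15. For fixed y, x³ = 13·y³ − 15, so a solution requires the RHS to be a perfect cube.
Strategy: iterate y from -45 to 45, compute RHS = 13·y³ − 15, and check whether it is a (positive or negative) perfect cube.
Check small values of y:
  y = 0: RHS = -15 is not a perfect cube.
  y = 1: RHS = -2 is not a perfect cube.
  y = -1: RHS = -28 is not a perfect cube.
  y = 2: RHS = 89 is not a perfect cube.
  y = -2: RHS = -119 is not a perfect cube.
  y = 3: RHS = 336 is not a perfect cube.
  y = -3: RHS = -366 is not a perfect cube.
Continuing the search up to |y| = 45 finds no solutions either.
No (x, y) in the scanned range satisfies the equation.

No integer solutions with |y| ≤ 45.


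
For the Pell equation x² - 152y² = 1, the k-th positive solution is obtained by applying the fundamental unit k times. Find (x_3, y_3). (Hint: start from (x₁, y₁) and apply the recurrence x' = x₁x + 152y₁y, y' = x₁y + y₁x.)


Step 1: Find the fundamental solution (x₁, y₁) of x² - 152y² = 1.
  Expand √152 as a continued fraction. a₀ = ⌊√152⌋ = 12; iterate m_{k+1} = d_k·a_k − m_k, d_{k+1} = (152 − m_{k+1}²)/d_k, a_{k+1} = ⌊(a₀ + m_{k+1})/d_{k+1}⌋ (starting m₀ = 0, d₀ = 1), with convergents p_k = a_k·p_{k-1} + p_{k-2}, q_k = a_k·q_{k-1} + q_{k-2} (p₋₁ = 1, q₋₁ = 0):
  k = 0: a₀ = 12; p₀/q₀ = 12/1; p₀² − 152·q₀² = 144 − 152 = -8.
  k = 1: m = 12, d = 8, a = ⌊(12 + 12)/8⌋ = 3; p/q = (3·12 + 1)/(3·1 + 0) = 37/3; p² − 152·q² = 1369 − 1368 = 1.
  The first convergent with p² − 152·q² = 1 gives the fundamental solution (x₁, y₁) = (37, 3).
Step 2: Apply the recurrence (x_{n+1}, y_{n+1}) = (x₁x_n + 152y₁y_n, x₁y_n + y₁x_n) repeatedly.
  From (x_1, y_1) = (37, 3): x_2 = 37·37 + 152·3·3 = 2737; y_2 = 37·3 + 3·37 = 222.
  From (x_2, y_2) = (2737, 222): x_3 = 37·2737 + 152·3·222 = 202501; y_3 = 37·222 + 3·2737 = 16425.
Step 3: Verify x_3² - 152·y_3² = 41006655001 - 41006655000 = 1 (should be 1). ✓

(x_1, y_1) = (37, 3); (x_3, y_3) = (202501, 16425).


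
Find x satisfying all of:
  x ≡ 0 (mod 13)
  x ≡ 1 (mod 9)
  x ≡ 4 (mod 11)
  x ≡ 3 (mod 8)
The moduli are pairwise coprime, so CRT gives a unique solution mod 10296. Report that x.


Product of moduli M = 13 · 9 · 11 · 8 = 10296.
Merge one congruence at a time:
  Start: x ≡ 0 (mod 13).
  Combine with x ≡ 1 (mod 9); new modulus lcm = 117.
    Write x = 0 + 13·t and substitute into x ≡ 1 (mod 9): 13·t ≡ 1 − 0 = 1 (mod 9).
    Reduce coefficients mod 9: 4·t ≡ 1 (mod 9).
    The inverse of 4 mod 9 is 7 (since 4·7 = 28 = 3·9 + 1), so t ≡ 7·1 = 7 ≡ 7 (mod 9).
    Then x = 0 + 13·7 = 91, valid modulo lcm(13, 9) = 117: x ≡ 91 (mod 117).
  Combine with x ≡ 4 (mod 11); new modulus lcm = 1287.
    Write x = 91 + 117·t and substitute into x ≡ 4 (mod 11): 117·t ≡ 4 − 91 = -87 (mod 11).
    Reduce coefficients mod 11: 7·t ≡ 1 (mod 11).
    The inverse of 7 mod 11 is 8 (since 7·8 = 56 = 5·11 + 1), so t ≡ 8·1 = 8 ≡ 8 (mod 11).
    Then x = 91 + 117·8 = 1027, valid modulo lcm(117, 11) = 1287: x ≡ 1027 (mod 1287).
  Combine with x ≡ 3 (mod 8); new modulus lcm = 10296.
    Write x = 1027 + 1287·t and substitute into x ≡ 3 (mod 8): 1287·t ≡ 3 − 1027 = -1024 (mod 8).
    Reduce coefficients mod 8: 7·t ≡ 0 (mod 8).
    The inverse of 7 mod 8 is 7 (since 7·7 = 49 = 6·8 + 1), so t ≡ 7·0 = 0 ≡ 0 (mod 8).
    Then x = 1027 + 1287·0 = 1027, valid modulo lcm(1287, 8) = 10296: x ≡ 1027 (mod 10296).
Verify against each original: 1027 mod 13 = 0, 1027 mod 9 = 1, 1027 mod 11 = 4, 1027 mod 8 = 3.

x ≡ 1027 (mod 10296).


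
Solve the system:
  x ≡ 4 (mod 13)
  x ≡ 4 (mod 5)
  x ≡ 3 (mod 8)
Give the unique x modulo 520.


Moduli 13, 5, 8 are pairwise coprime; by CRT there is a unique solution modulo M = 13 · 5 · 8 = 520.
Solve pairwise, accumulating the modulus:
  Start with x ≡ 4 (mod 13).
  Combine with x ≡ 4 (mod 5): since gcd(13, 5) = 1, we get a unique residue mod 65.
    Write x = 4 + 13·t and substitute into x ≡ 4 (mod 5): 13·t ≡ 4 − 4 = 0 (mod 5).
    Reduce coefficients mod 5: 3·t ≡ 0 (mod 5).
    The inverse of 3 mod 5 is 2 (since 3·2 = 6 = 1·5 + 1), so t ≡ 2·0 = 0 ≡ 0 (mod 5).
    Then x = 4 + 13·0 = 4, valid modulo lcm(13, 5) = 65: x ≡ 4 (mod 65).
  Combine with x ≡ 3 (mod 8): since gcd(65, 8) = 1, we get a unique residue mod 520.
    Write x = 4 + 65·t and substitute into x ≡ 3 (mod 8): 65·t ≡ 3 − 4 = -1 (mod 8).
    Reduce coefficients mod 8: 1·t ≡ 7 (mod 8).
    So t ≡ 7 (mod 8).
    Then x = 4 + 65·7 = 459, valid modulo lcm(65, 8) = 520: x ≡ 459 (mod 520).
Verify: 459 mod 13 = 4 ✓, 459 mod 5 = 4 ✓, 459 mod 8 = 3 ✓.

x ≡ 459 (mod 520).


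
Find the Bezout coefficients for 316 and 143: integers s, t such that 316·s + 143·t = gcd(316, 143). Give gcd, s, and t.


Euclidean algorithm on (316, 143) — divide until remainder is 0:
  316 = 2 · 143 + 30
  143 = 4 · 30 + 23
  30 = 1 · 23 + 7
  23 = 3 · 7 + 2
  7 = 3 · 2 + 1
  2 = 2 · 1 + 0
gcd(316, 143) = 1.
Track Bezout coefficients alongside the remainders: start with r₀ = 316 = a·1 + b·0 (s = 1, t = 0) and r₁ = 143 = a·0 + b·1 (s = 0, t = 1); each new remainder r_{k+1} = r_{k-1} − q_k·r_k inherits s_{k+1} = s_{k-1} − q_k·s_k, t_{k+1} = t_{k-1} − q_k·t_k, so r_k = a·s_k + b·t_k at every step:
  q = 2: r = 30, s = 1 − 2·0 = 1, t = 0 − 2·1 = -2  (check: 316·1 + 143·(-2) = 30)
  q = 4: r = 23, s = 0 − 4·1 = -4, t = 1 − 4·(-2) = 9  (check: 316·(-4) + 143·9 = 23)
  q = 1: r = 7, s = 1 − 1·(-4) = 5, t = -2 − 1·9 = -11  (check: 316·5 + 143·(-11) = 7)
  q = 3: r = 2, s = -4 − 3·5 = -19, t = 9 − 3·(-11) = 42  (check: 316·(-19) + 143·42 = 2)
  q = 3: r = 1, s = 5 − 3·(-19) = 62, t = -11 − 3·42 = -137  (check: 316·62 + 143·(-137) = 1)
The row with r = 1 (the gcd) gives the Bezout coefficients s = 62, t = -137.
Result: 316 · (62) + 143 · (-137) = 1.

gcd(316, 143) = 1; s = 62, t = -137 (check: 316·62 + 143·(-137) = 1).


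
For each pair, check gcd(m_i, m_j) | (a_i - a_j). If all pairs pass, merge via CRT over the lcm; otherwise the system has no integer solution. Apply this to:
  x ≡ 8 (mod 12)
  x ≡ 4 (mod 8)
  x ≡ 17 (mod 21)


Moduli 12, 8, 21 are not pairwise coprime, so CRT works modulo lcm(m_i) when all pairwise compatibility conditions hold.
Pairwise compatibility: gcd(m_i, m_j) must divide a_i - a_j for every pair.
Merge one congruence at a time:
  Start: x ≡ 8 (mod 12).
  Combine with x ≡ 4 (mod 8): gcd(12, 8) = 4; 4 - 8 = -4, which IS divisible by 4, so compatible.
    Write x = 8 + 12·t and substitute into x ≡ 4 (mod 8): 12·t ≡ 4 − 8 = -4 (mod 8).
    Divide the congruence (and modulus) by g = 4: 3·t ≡ -1 (mod 2).
    Reduce coefficients mod 2: 1·t ≡ 1 (mod 2).
    So t ≡ 1 (mod 2).
    Then x = 8 + 12·1 = 20, valid modulo lcm(12, 8) = 24: x ≡ 20 (mod 24).
  Combine with x ≡ 17 (mod 21): gcd(24, 21) = 3; 17 - 20 = -3, which IS divisible by 3, so compatible.
    Write x = 20 + 24·t and substitute into x ≡ 17 (mod 21): 24·t ≡ 17 − 20 = -3 (mod 21).
    Divide the congruence (and modulus) by g = 3: 8·t ≡ -1 (mod 7).
    Reduce coefficients mod 7: 1·t ≡ 6 (mod 7).
    So t ≡ 6 (mod 7).
    Then x = 20 + 24·6 = 164, valid modulo lcm(24, 21) = 168: x ≡ 164 (mod 168).
Verify: 164 mod 12 = 8, 164 mod 8 = 4, 164 mod 21 = 17.

x ≡ 164 (mod 168).


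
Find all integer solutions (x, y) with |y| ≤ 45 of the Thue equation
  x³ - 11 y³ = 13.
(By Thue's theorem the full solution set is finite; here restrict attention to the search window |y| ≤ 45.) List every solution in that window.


The equation is x³ - 11y³ = 13. For fixed y, x³ = 11·y³ + 13, so a solution requires the RHS to be a perfect cube.
Strategy: iterate y from -45 to 45, compute RHS = 11·y³ + 13, and check whether it is a (positive or negative) perfect cube.
Check small values of y:
  y = 0: RHS = 13 is not a perfect cube.
  y = 1: RHS = 24 is not a perfect cube.
  y = -1: RHS = 2 is not a perfect cube.
  y = 2: RHS = 101 is not a perfect cube.
  y = -2: RHS = -75 is not a perfect cube.
  y = 3: RHS = 310 is not a perfect cube.
  y = -3: RHS = -284 is not a perfect cube.
Continuing the search up to |y| = 45 finds no solutions either.
No (x, y) in the scanned range satisfies the equation.

No integer solutions with |y| ≤ 45.


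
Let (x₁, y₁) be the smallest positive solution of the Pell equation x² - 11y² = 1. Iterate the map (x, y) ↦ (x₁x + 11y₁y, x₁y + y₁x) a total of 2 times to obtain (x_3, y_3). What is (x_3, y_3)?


Step 1: Find the fundamental solution (x₁, y₁) of x² - 11y² = 1.
  Expand √11 as a continued fraction. a₀ = ⌊√11⌋ = 3; iterate m_{k+1} = d_k·a_k − m_k, d_{k+1} = (11 − m_{k+1}²)/d_k, a_{k+1} = ⌊(a₀ + m_{k+1})/d_{k+1}⌋ (starting m₀ = 0, d₀ = 1), with convergents p_k = a_k·p_{k-1} + p_{k-2}, q_k = a_k·q_{k-1} + q_{k-2} (p₋₁ = 1, q₋₁ = 0):
  k = 0: a₀ = 3; p₀/q₀ = 3/1; p₀² − 11·q₀² = 9 − 11 = -2.
  k = 1: m = 3, d = 2, a = ⌊(3 + 3)/2⌋ = 3; p/q = (3·3 + 1)/(3·1 + 0) = 10/3; p² − 11·q² = 100 − 99 = 1.
  The first convergent with p² − 11·q² = 1 gives the fundamental solution (x₁, y₁) = (10, 3).
Step 2: Apply the recurrence (x_{n+1}, y_{n+1}) = (x₁x_n + 11y₁y_n, x₁y_n + y₁x_n) repeatedly.
  From (x_1, y_1) = (10, 3): x_2 = 10·10 + 11·3·3 = 199; y_2 = 10·3 + 3·10 = 60.
  From (x_2, y_2) = (199, 60): x_3 = 10·199 + 11·3·60 = 3970; y_3 = 10·60 + 3·199 = 1197.
Step 3: Verify x_3² - 11·y_3² = 15760900 - 15760899 = 1 (should be 1). ✓

(x_1, y_1) = (10, 3); (x_3, y_3) = (3970, 1197).


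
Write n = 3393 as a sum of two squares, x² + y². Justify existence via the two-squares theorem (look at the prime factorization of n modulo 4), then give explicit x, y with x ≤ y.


Step 1: Factor n = 3393 = 3^2 · 13 · 29.
Step 2: Check the mod-4 condition on each prime factor: 3 ≡ 3 (mod 4), exponent 2 (must be even); 13 ≡ 1 (mod 4), exponent 1; 29 ≡ 1 (mod 4), exponent 1.
All primes ≡ 3 (mod 4) appear to even exponent (or don't appear), so by the two-squares theorem n IS expressible as a sum of two squares.
Step 3: Build a representation. Group n = k² · m with k = 3 and m = 13 · 29 = 377 (a product of primes ≡ 1 (mod 4)); a representation of m scales to one of n via (k·x)² + (k·y)² = k²(x² + y²). Each prime p ≡ 1 (mod 4) is itself a sum of two squares; find a² by testing p − a² for a perfect square:
  13: 13 − 1² = 12, 13 − 2² = 9 = 3² ⇒ 13 = 2² + 3².
  29: 29 − 1² = 28, 29 − 2² = 25 = 5² ⇒ 29 = 2² + 5².
  Combine using the Brahmagupta–Fibonacci identity (a² + b²)(c² + d²) = (ac − bd)² + (ad + bc)² = (ac + bd)² + (ad − bc)²:
  13 · 29 = 377: from (2² + 3²)(2² + 5²), take (2·2 − 3·5, 2·5 + 3·2) = (4 − 15, 10 + 6) = (-11, 16); dropping signs (only squares matter) gives (11, 16); check 11² + 16² = 121 + 256 = 377 ✓.
  Scale by k = 3: (3·11, 3·16) = (33, 48).
Step 4: Order so x ≤ y and verify: 33² + 48² = 1089 + 2304 = 3393 = n. ✓

n = 3393 = 33² + 48² (one valid representation with x ≤ y).


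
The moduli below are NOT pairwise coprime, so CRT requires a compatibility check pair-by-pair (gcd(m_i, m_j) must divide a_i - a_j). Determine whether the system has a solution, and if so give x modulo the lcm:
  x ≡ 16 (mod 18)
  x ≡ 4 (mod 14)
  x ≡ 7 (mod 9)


Moduli 18, 14, 9 are not pairwise coprime, so CRT works modulo lcm(m_i) when all pairwise compatibility conditions hold.
Pairwise compatibility: gcd(m_i, m_j) must divide a_i - a_j for every pair.
Merge one congruence at a time:
  Start: x ≡ 16 (mod 18).
  Combine with x ≡ 4 (mod 14): gcd(18, 14) = 2; 4 - 16 = -12, which IS divisible by 2, so compatible.
    Write x = 16 + 18·t and substitute into x ≡ 4 (mod 14): 18·t ≡ 4 − 16 = -12 (mod 14).
    Divide the congruence (and modulus) by g = 2: 9·t ≡ -6 (mod 7).
    Reduce coefficients mod 7: 2·t ≡ 1 (mod 7).
    The inverse of 2 mod 7 is 4 (since 2·4 = 8 = 1·7 + 1), so t ≡ 4·1 = 4 ≡ 4 (mod 7).
    Then x = 16 + 18·4 = 88, valid modulo lcm(18, 14) = 126: x ≡ 88 (mod 126).
  Combine with x ≡ 7 (mod 9): gcd(126, 9) = 9; 7 - 88 = -81, which IS divisible by 9, so compatible.
    Write x = 88 + 126·t and substitute into x ≡ 7 (mod 9): 126·t ≡ 7 − 88 = -81 (mod 9).
    Divide the congruence (and modulus) by g = 9: 14·t ≡ -9 (mod 1).
    Modulo 1 every t works; take t = 0.
    Then x = 88 + 126·0 = 88, valid modulo lcm(126, 9) = 126: x ≡ 88 (mod 126).
Verify: 88 mod 18 = 16, 88 mod 14 = 4, 88 mod 9 = 7.

x ≡ 88 (mod 126).


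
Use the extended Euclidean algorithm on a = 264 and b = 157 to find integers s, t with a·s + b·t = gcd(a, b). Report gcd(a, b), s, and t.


Euclidean algorithm on (264, 157) — divide until remainder is 0:
  264 = 1 · 157 + 107
  157 = 1 · 107 + 50
  107 = 2 · 50 + 7
  50 = 7 · 7 + 1
  7 = 7 · 1 + 0
gcd(264, 157) = 1.
Track Bezout coefficients alongside the remainders: start with r₀ = 264 = a·1 + b·0 (s = 1, t = 0) and r₁ = 157 = a·0 + b·1 (s = 0, t = 1); each new remainder r_{k+1} = r_{k-1} − q_k·r_k inherits s_{k+1} = s_{k-1} − q_k·s_k, t_{k+1} = t_{k-1} − q_k·t_k, so r_k = a·s_k + b·t_k at every step:
  q = 1: r = 107, s = 1 − 1·0 = 1, t = 0 − 1·1 = -1  (check: 264·1 + 157·(-1) = 107)
  q = 1: r = 50, s = 0 − 1·1 = -1, t = 1 − 1·(-1) = 2  (check: 264·(-1) + 157·2 = 50)
  q = 2: r = 7, s = 1 − 2·(-1) = 3, t = -1 − 2·2 = -5  (check: 264·3 + 157·(-5) = 7)
  q = 7: r = 1, s = -1 − 7·3 = -22, t = 2 − 7·(-5) = 37  (check: 264·(-22) + 157·37 = 1)
The row with r = 1 (the gcd) gives the Bezout coefficients s = -22, t = 37.
Result: 264 · (-22) + 157 · (37) = 1.

gcd(264, 157) = 1; s = -22, t = 37 (check: 264·(-22) + 157·37 = 1).


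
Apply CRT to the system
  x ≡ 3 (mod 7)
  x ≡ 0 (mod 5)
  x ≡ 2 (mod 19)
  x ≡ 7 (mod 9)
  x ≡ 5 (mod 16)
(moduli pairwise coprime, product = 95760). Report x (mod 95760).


Product of moduli M = 7 · 5 · 19 · 9 · 16 = 95760.
Merge one congruence at a time:
  Start: x ≡ 3 (mod 7).
  Combine with x ≡ 0 (mod 5); new modulus lcm = 35.
    Write x = 3 + 7·t and substitute into x ≡ 0 (mod 5): 7·t ≡ 0 − 3 = -3 (mod 5).
    Reduce coefficients mod 5: 2·t ≡ 2 (mod 5).
    The inverse of 2 mod 5 is 3 (since 2·3 = 6 = 1·5 + 1), so t ≡ 3·2 = 6 ≡ 1 (mod 5).
    Then x = 3 + 7·1 = 10, valid modulo lcm(7, 5) = 35: x ≡ 10 (mod 35).
  Combine with x ≡ 2 (mod 19); new modulus lcm = 665.
    Write x = 10 + 35·t and substitute into x ≡ 2 (mod 19): 35·t ≡ 2 − 10 = -8 (mod 19).
    Reduce coefficients mod 19: 16·t ≡ 11 (mod 19).
    The inverse of 16 mod 19 is 6 (since 16·6 = 96 = 5·19 + 1), so t ≡ 6·11 = 66 ≡ 9 (mod 19).
    Then x = 10 + 35·9 = 325, valid modulo lcm(35, 19) = 665: x ≡ 325 (mod 665).
  Combine with x ≡ 7 (mod 9); new modulus lcm = 5985.
    Write x = 325 + 665·t and substitute into x ≡ 7 (mod 9): 665·t ≡ 7 − 325 = -318 (mod 9).
    Reduce coefficients mod 9: 8·t ≡ 6 (mod 9).
    The inverse of 8 mod 9 is 8 (since 8·8 = 64 = 7·9 + 1), so t ≡ 8·6 = 48 ≡ 3 (mod 9).
    Then x = 325 + 665·3 = 2320, valid modulo lcm(665, 9) = 5985: x ≡ 2320 (mod 5985).
  Combine with x ≡ 5 (mod 16); new modulus lcm = 95760.
    Write x = 2320 + 5985·t and substitute into x ≡ 5 (mod 16): 5985·t ≡ 5 − 2320 = -2315 (mod 16).
    Reduce coefficients mod 16: 1·t ≡ 5 (mod 16).
    So t ≡ 5 (mod 16).
    Then x = 2320 + 5985·5 = 32245, valid modulo lcm(5985, 16) = 95760: x ≡ 32245 (mod 95760).
Verify against each original: 32245 mod 7 = 3, 32245 mod 5 = 0, 32245 mod 19 = 2, 32245 mod 9 = 7, 32245 mod 16 = 5.

x ≡ 32245 (mod 95760).


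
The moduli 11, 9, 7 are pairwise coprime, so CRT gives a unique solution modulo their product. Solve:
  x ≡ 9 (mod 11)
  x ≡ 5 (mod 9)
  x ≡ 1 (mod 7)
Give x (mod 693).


Moduli 11, 9, 7 are pairwise coprime; by CRT there is a unique solution modulo M = 11 · 9 · 7 = 693.
Solve pairwise, accumulating the modulus:
  Start with x ≡ 9 (mod 11).
  Combine with x ≡ 5 (mod 9): since gcd(11, 9) = 1, we get a unique residue mod 99.
    Write x = 9 + 11·t and substitute into x ≡ 5 (mod 9): 11·t ≡ 5 − 9 = -4 (mod 9).
    Reduce coefficients mod 9: 2·t ≡ 5 (mod 9).
    The inverse of 2 mod 9 is 5 (since 2·5 = 10 = 1·9 + 1), so t ≡ 5·5 = 25 ≡ 7 (mod 9).
    Then x = 9 + 11·7 = 86, valid modulo lcm(11, 9) = 99: x ≡ 86 (mod 99).
  Combine with x ≡ 1 (mod 7): since gcd(99, 7) = 1, we get a unique residue mod 693.
    Write x = 86 + 99·t and substitute into x ≡ 1 (mod 7): 99·t ≡ 1 − 86 = -85 (mod 7).
    Reduce coefficients mod 7: 1·t ≡ 6 (mod 7).
    So t ≡ 6 (mod 7).
    Then x = 86 + 99·6 = 680, valid modulo lcm(99, 7) = 693: x ≡ 680 (mod 693).
Verify: 680 mod 11 = 9 ✓, 680 mod 9 = 5 ✓, 680 mod 7 = 1 ✓.

x ≡ 680 (mod 693).


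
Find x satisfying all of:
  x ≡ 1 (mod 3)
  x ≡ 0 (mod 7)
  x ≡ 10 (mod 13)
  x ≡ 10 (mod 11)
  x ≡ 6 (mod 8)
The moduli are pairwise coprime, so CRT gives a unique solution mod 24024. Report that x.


Product of moduli M = 3 · 7 · 13 · 11 · 8 = 24024.
Merge one congruence at a time:
  Start: x ≡ 1 (mod 3).
  Combine with x ≡ 0 (mod 7); new modulus lcm = 21.
    Write x = 1 + 3·t and substitute into x ≡ 0 (mod 7): 3·t ≡ 0 − 1 = -1 (mod 7).
    Reduce coefficients mod 7: 3·t ≡ 6 (mod 7).
    The inverse of 3 mod 7 is 5 (since 3·5 = 15 = 2·7 + 1), so t ≡ 5·6 = 30 ≡ 2 (mod 7).
    Then x = 1 + 3·2 = 7, valid modulo lcm(3, 7) = 21: x ≡ 7 (mod 21).
  Combine with x ≡ 10 (mod 13); new modulus lcm = 273.
    Write x = 7 + 21·t and substitute into x ≡ 10 (mod 13): 21·t ≡ 10 − 7 = 3 (mod 13).
    Reduce coefficients mod 13: 8·t ≡ 3 (mod 13).
    The inverse of 8 mod 13 is 5 (since 8·5 = 40 = 3·13 + 1), so t ≡ 5·3 = 15 ≡ 2 (mod 13).
    Then x = 7 + 21·2 = 49, valid modulo lcm(21, 13) = 273: x ≡ 49 (mod 273).
  Combine with x ≡ 10 (mod 11); new modulus lcm = 3003.
    Write x = 49 + 273·t and substitute into x ≡ 10 (mod 11): 273·t ≡ 10 − 49 = -39 (mod 11).
    Reduce coefficients mod 11: 9·t ≡ 5 (mod 11).
    The inverse of 9 mod 11 is 5 (since 9·5 = 45 = 4·11 + 1), so t ≡ 5·5 = 25 ≡ 3 (mod 11).
    Then x = 49 + 273·3 = 868, valid modulo lcm(273, 11) = 3003: x ≡ 868 (mod 3003).
  Combine with x ≡ 6 (mod 8); new modulus lcm = 24024.
    Write x = 868 + 3003·t and substitute into x ≡ 6 (mod 8): 3003·t ≡ 6 − 868 = -862 (mod 8).
    Reduce coefficients mod 8: 3·t ≡ 2 (mod 8).
    The inverse of 3 mod 8 is 3 (since 3·3 = 9 = 1·8 + 1), so t ≡ 3·2 = 6 ≡ 6 (mod 8).
    Then x = 868 + 3003·6 = 18886, valid modulo lcm(3003, 8) = 24024: x ≡ 18886 (mod 24024).
Verify against each original: 18886 mod 3 = 1, 18886 mod 7 = 0, 18886 mod 13 = 10, 18886 mod 11 = 10, 18886 mod 8 = 6.

x ≡ 18886 (mod 24024).


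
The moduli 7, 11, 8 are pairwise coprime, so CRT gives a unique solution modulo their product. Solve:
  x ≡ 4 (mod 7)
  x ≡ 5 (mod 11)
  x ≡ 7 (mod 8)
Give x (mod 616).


Moduli 7, 11, 8 are pairwise coprime; by CRT there is a unique solution modulo M = 7 · 11 · 8 = 616.
Solve pairwise, accumulating the modulus:
  Start with x ≡ 4 (mod 7).
  Combine with x ≡ 5 (mod 11): since gcd(7, 11) = 1, we get a unique residue mod 77.
    Write x = 4 + 7·t and substitute into x ≡ 5 (mod 11): 7·t ≡ 5 − 4 = 1 (mod 11).
    The inverse of 7 mod 11 is 8 (since 7·8 = 56 = 5·11 + 1), so t ≡ 8·1 = 8 ≡ 8 (mod 11).
    Then x = 4 + 7·8 = 60, valid modulo lcm(7, 11) = 77: x ≡ 60 (mod 77).
  Combine with x ≡ 7 (mod 8): since gcd(77, 8) = 1, we get a unique residue mod 616.
    Write x = 60 + 77·t and substitute into x ≡ 7 (mod 8): 77·t ≡ 7 − 60 = -53 (mod 8).
    Reduce coefficients mod 8: 5·t ≡ 3 (mod 8).
    The inverse of 5 mod 8 is 5 (since 5·5 = 25 = 3·8 + 1), so t ≡ 5·3 = 15 ≡ 7 (mod 8).
    Then x = 60 + 77·7 = 599, valid modulo lcm(77, 8) = 616: x ≡ 599 (mod 616).
Verify: 599 mod 7 = 4 ✓, 599 mod 11 = 5 ✓, 599 mod 8 = 7 ✓.

x ≡ 599 (mod 616).


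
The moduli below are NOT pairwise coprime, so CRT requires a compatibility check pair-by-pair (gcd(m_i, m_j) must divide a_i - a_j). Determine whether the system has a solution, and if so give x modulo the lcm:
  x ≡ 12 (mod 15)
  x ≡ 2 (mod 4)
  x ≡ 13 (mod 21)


Moduli 15, 4, 21 are not pairwise coprime, so CRT works modulo lcm(m_i) when all pairwise compatibility conditions hold.
Pairwise compatibility: gcd(m_i, m_j) must divide a_i - a_j for every pair.
Merge one congruence at a time:
  Start: x ≡ 12 (mod 15).
  Combine with x ≡ 2 (mod 4): gcd(15, 4) = 1; 2 - 12 = -10, which IS divisible by 1, so compatible.
    Write x = 12 + 15·t and substitute into x ≡ 2 (mod 4): 15·t ≡ 2 − 12 = -10 (mod 4).
    Reduce coefficients mod 4: 3·t ≡ 2 (mod 4).
    The inverse of 3 mod 4 is 3 (since 3·3 = 9 = 2·4 + 1), so t ≡ 3·2 = 6 ≡ 2 (mod 4).
    Then x = 12 + 15·2 = 42, valid modulo lcm(15, 4) = 60: x ≡ 42 (mod 60).
  Combine with x ≡ 13 (mod 21): gcd(60, 21) = 3, and 13 - 42 = -29 is NOT divisible by 3.
    ⇒ system is inconsistent (no integer solution).

No solution (the system is inconsistent).


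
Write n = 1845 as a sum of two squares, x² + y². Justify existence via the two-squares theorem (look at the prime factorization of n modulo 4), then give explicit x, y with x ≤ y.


Step 1: Factor n = 1845 = 3^2 · 5 · 41.
Step 2: Check the mod-4 condition on each prime factor: 3 ≡ 3 (mod 4), exponent 2 (must be even); 5 ≡ 1 (mod 4), exponent 1; 41 ≡ 1 (mod 4), exponent 1.
All primes ≡ 3 (mod 4) appear to even exponent (or don't appear), so by the two-squares theorem n IS expressible as a sum of two squares.
Step 3: Build a representation. Group n = k² · m with k = 3 and m = 5 · 41 = 205 (a product of primes ≡ 1 (mod 4)); a representation of m scales to one of n via (k·x)² + (k·y)² = k²(x² + y²). Each prime p ≡ 1 (mod 4) is itself a sum of two squares; find a² by testing p − a² for a perfect square:
  5: 5 − 1² = 4 = 2² ⇒ 5 = 1² + 2².
  41: 41 − 1² = 40, 41 − 2² = 37, 41 − 3² = 32, 41 − 4² = 25 = 5² ⇒ 41 = 4² + 5².
  Combine using the Brahmagupta–Fibonacci identity (a² + b²)(c² + d²) = (ac − bd)² + (ad + bc)² = (ac + bd)² + (ad − bc)²:
  5 · 41 = 205: from (1² + 2²)(4² + 5²), take (1·4 − 2·5, 1·5 + 2·4) = (4 − 10, 5 + 8) = (-6, 13); dropping signs (only squares matter) gives (6, 13); check 6² + 13² = 36 + 169 = 205 ✓.
  Scale by k = 3: (3·6, 3·13) = (18, 39).
Step 4: Order so x ≤ y and verify: 18² + 39² = 324 + 1521 = 1845 = n. ✓

n = 1845 = 18² + 39² (one valid representation with x ≤ y).


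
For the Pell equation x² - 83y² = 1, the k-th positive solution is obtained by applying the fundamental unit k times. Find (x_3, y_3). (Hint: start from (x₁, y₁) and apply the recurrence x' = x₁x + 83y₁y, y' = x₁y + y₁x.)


Step 1: Find the fundamental solution (x₁, y₁) of x² - 83y² = 1.
  Expand √83 as a continued fraction. a₀ = ⌊√83⌋ = 9; iterate m_{k+1} = d_k·a_k − m_k, d_{k+1} = (83 − m_{k+1}²)/d_k, a_{k+1} = ⌊(a₀ + m_{k+1})/d_{k+1}⌋ (starting m₀ = 0, d₀ = 1), with convergents p_k = a_k·p_{k-1} + p_{k-2}, q_k = a_k·q_{k-1} + q_{k-2} (p₋₁ = 1, q₋₁ = 0):
  k = 0: a₀ = 9; p₀/q₀ = 9/1; p₀² − 83·q₀² = 81 − 83 = -2.
  k = 1: m = 9, d = 2, a = ⌊(9 + 9)/2⌋ = 9; p/q = (9·9 + 1)/(9·1 + 0) = 82/9; p² − 83·q² = 6724 − 6723 = 1.
  The first convergent with p² − 83·q² = 1 gives the fundamental solution (x₁, y₁) = (82, 9).
Step 2: Apply the recurrence (x_{n+1}, y_{n+1}) = (x₁x_n + 83y₁y_n, x₁y_n + y₁x_n) repeatedly.
  From (x_1, y_1) = (82, 9): x_2 = 82·82 + 83·9·9 = 13447; y_2 = 82·9 + 9·82 = 1476.
  From (x_2, y_2) = (13447, 1476): x_3 = 82·13447 + 83·9·1476 = 2205226; y_3 = 82·1476 + 9·13447 = 242055.
Step 3: Verify x_3² - 83·y_3² = 4863021711076 - 4863021711075 = 1 (should be 1). ✓

(x_1, y_1) = (82, 9); (x_3, y_3) = (2205226, 242055).


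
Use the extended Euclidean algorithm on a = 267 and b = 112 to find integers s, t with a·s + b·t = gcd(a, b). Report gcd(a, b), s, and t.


Euclidean algorithm on (267, 112) — divide until remainder is 0:
  267 = 2 · 112 + 43
  112 = 2 · 43 + 26
  43 = 1 · 26 + 17
  26 = 1 · 17 + 9
  17 = 1 · 9 + 8
  9 = 1 · 8 + 1
  8 = 8 · 1 + 0
gcd(267, 112) = 1.
Track Bezout coefficients alongside the remainders: start with r₀ = 267 = a·1 + b·0 (s = 1, t = 0) and r₁ = 112 = a·0 + b·1 (s = 0, t = 1); each new remainder r_{k+1} = r_{k-1} − q_k·r_k inherits s_{k+1} = s_{k-1} − q_k·s_k, t_{k+1} = t_{k-1} − q_k·t_k, so r_k = a·s_k + b·t_k at every step:
  q = 2: r = 43, s = 1 − 2·0 = 1, t = 0 − 2·1 = -2  (check: 267·1 + 112·(-2) = 43)
  q = 2: r = 26, s = 0 − 2·1 = -2, t = 1 − 2·(-2) = 5  (check: 267·(-2) + 112·5 = 26)
  q = 1: r = 17, s = 1 − 1·(-2) = 3, t = -2 − 1·5 = -7  (check: 267·3 + 112·(-7) = 17)
  q = 1: r = 9, s = -2 − 1·3 = -5, t = 5 − 1·(-7) = 12  (check: 267·(-5) + 112·12 = 9)
  q = 1: r = 8, s = 3 − 1·(-5) = 8, t = -7 − 1·12 = -19  (check: 267·8 + 112·(-19) = 8)
  q = 1: r = 1, s = -5 − 1·8 = -13, t = 12 − 1·(-19) = 31  (check: 267·(-13) + 112·31 = 1)
The row with r = 1 (the gcd) gives the Bezout coefficients s = -13, t = 31.
Result: 267 · (-13) + 112 · (31) = 1.

gcd(267, 112) = 1; s = -13, t = 31 (check: 267·(-13) + 112·31 = 1).


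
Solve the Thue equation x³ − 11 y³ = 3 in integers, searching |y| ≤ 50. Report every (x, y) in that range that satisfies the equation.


The equation is x³ - 11y³ = 3. For fixed y, x³ = 11·y³ + 3, so a solution requires the RHS to be a perfect cube.
Strategy: iterate y from -50 to 50, compute RHS = 11·y³ + 3, and check whether it is a (positive or negative) perfect cube.
Check small values of y:
  y = 0: RHS = 3 is not a perfect cube.
  y = 1: RHS = 14 is not a perfect cube.
  y = -1: RHS = -8 = (-2)³ ⇒ x = -2 works.
  y = 2: RHS = 91 is not a perfect cube.
  y = -2: RHS = -85 is not a perfect cube.
  y = 3: RHS = 300 is not a perfect cube.
  y = -3: RHS = -294 is not a perfect cube.
Continuing the search up to |y| = 50 finds no further solutions beyond those listed.
Collected solutions: (-2, -1).

Solutions (with |y| ≤ 50): (-2, -1).


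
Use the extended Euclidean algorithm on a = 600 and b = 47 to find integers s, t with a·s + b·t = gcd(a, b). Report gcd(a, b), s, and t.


Euclidean algorithm on (600, 47) — divide until remainder is 0:
  600 = 12 · 47 + 36
  47 = 1 · 36 + 11
  36 = 3 · 11 + 3
  11 = 3 · 3 + 2
  3 = 1 · 2 + 1
  2 = 2 · 1 + 0
gcd(600, 47) = 1.
Track Bezout coefficients alongside the remainders: start with r₀ = 600 = a·1 + b·0 (s = 1, t = 0) and r₁ = 47 = a·0 + b·1 (s = 0, t = 1); each new remainder r_{k+1} = r_{k-1} − q_k·r_k inherits s_{k+1} = s_{k-1} − q_k·s_k, t_{k+1} = t_{k-1} − q_k·t_k, so r_k = a·s_k + b·t_k at every step:
  q = 12: r = 36, s = 1 − 12·0 = 1, t = 0 − 12·1 = -12  (check: 600·1 + 47·(-12) = 36)
  q = 1: r = 11, s = 0 − 1·1 = -1, t = 1 − 1·(-12) = 13  (check: 600·(-1) + 47·13 = 11)
  q = 3: r = 3, s = 1 − 3·(-1) = 4, t = -12 − 3·13 = -51  (check: 600·4 + 47·(-51) = 3)
  q = 3: r = 2, s = -1 − 3·4 = -13, t = 13 − 3·(-51) = 166  (check: 600·(-13) + 47·166 = 2)
  q = 1: r = 1, s = 4 − 1·(-13) = 17, t = -51 − 1·166 = -217  (check: 600·17 + 47·(-217) = 1)
The row with r = 1 (the gcd) gives the Bezout coefficients s = 17, t = -217.
Result: 600 · (17) + 47 · (-217) = 1.

gcd(600, 47) = 1; s = 17, t = -217 (check: 600·17 + 47·(-217) = 1).


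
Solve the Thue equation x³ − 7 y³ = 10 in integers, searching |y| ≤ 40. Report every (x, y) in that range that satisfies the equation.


The equation is x³ - 7y³ = 10. For fixed y, x³ = 7·y³ + 10, so a solution requires the RHS to be a perfect cube.
Strategy: iterate y from -40 to 40, compute RHS = 7·y³ + 10, and check whether it is a (positive or negative) perfect cube.
Check small values of y:
  y = 0: RHS = 10 is not a perfect cube.
  y = 1: RHS = 17 is not a perfect cube.
  y = -1: RHS = 3 is not a perfect cube.
  y = 2: RHS = 66 is not a perfect cube.
  y = -2: RHS = -46 is not a perfect cube.
  y = 3: RHS = 199 is not a perfect cube.
  y = -3: RHS = -179 is not a perfect cube.
Continuing the search up to |y| = 40 finds no solutions either.
No (x, y) in the scanned range satisfies the equation.

No integer solutions with |y| ≤ 40.


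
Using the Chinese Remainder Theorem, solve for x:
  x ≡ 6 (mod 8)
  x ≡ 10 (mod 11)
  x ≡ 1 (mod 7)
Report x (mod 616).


Moduli 8, 11, 7 are pairwise coprime; by CRT there is a unique solution modulo M = 8 · 11 · 7 = 616.
Solve pairwise, accumulating the modulus:
  Start with x ≡ 6 (mod 8).
  Combine with x ≡ 10 (mod 11): since gcd(8, 11) = 1, we get a unique residue mod 88.
    Write x = 6 + 8·t and substitute into x ≡ 10 (mod 11): 8·t ≡ 10 − 6 = 4 (mod 11).
    The inverse of 8 mod 11 is 7 (since 8·7 = 56 = 5·11 + 1), so t ≡ 7·4 = 28 ≡ 6 (mod 11).
    Then x = 6 + 8·6 = 54, valid modulo lcm(8, 11) = 88: x ≡ 54 (mod 88).
  Combine with x ≡ 1 (mod 7): since gcd(88, 7) = 1, we get a unique residue mod 616.
    Write x = 54 + 88·t and substitute into x ≡ 1 (mod 7): 88·t ≡ 1 − 54 = -53 (mod 7).
    Reduce coefficients mod 7: 4·t ≡ 3 (mod 7).
    The inverse of 4 mod 7 is 2 (since 4·2 = 8 = 1·7 + 1), so t ≡ 2·3 = 6 ≡ 6 (mod 7).
    Then x = 54 + 88·6 = 582, valid modulo lcm(88, 7) = 616: x ≡ 582 (mod 616).
Verify: 582 mod 8 = 6 ✓, 582 mod 11 = 10 ✓, 582 mod 7 = 1 ✓.

x ≡ 582 (mod 616).
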